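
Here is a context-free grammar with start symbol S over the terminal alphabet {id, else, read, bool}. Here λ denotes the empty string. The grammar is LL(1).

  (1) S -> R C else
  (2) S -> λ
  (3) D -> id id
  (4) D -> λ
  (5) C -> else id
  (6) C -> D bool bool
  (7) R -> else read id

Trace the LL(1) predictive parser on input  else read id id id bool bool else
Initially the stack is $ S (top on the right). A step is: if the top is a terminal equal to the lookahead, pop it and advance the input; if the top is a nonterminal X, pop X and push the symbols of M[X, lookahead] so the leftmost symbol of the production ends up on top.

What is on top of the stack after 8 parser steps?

step 1: stack=$ S  input=else read id id id bool bool else $  — expand S -> R C else
step 2: stack=$ else C R  input=else read id id id bool bool else $  — expand R -> else read id
step 3: stack=$ else C id read else  input=else read id id id bool bool else $  — match else
step 4: stack=$ else C id read  input=read id id id bool bool else $  — match read
step 5: stack=$ else C id  input=id id id bool bool else $  — match id
step 6: stack=$ else C  input=id id bool bool else $  — expand C -> D bool bool
step 7: stack=$ else bool bool D  input=id id bool bool else $  — expand D -> id id
step 8: stack=$ else bool bool id id  input=id id bool bool else $  — match id
Stack after step 8: $ else bool bool id (top = id).

id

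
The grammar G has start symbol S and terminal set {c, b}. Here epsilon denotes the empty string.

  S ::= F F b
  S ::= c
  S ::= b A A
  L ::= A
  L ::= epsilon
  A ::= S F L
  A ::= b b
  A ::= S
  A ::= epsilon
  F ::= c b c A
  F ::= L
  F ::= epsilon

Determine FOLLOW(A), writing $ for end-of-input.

FIRST(S): from S::=F F b we get {b, c}; from S::=c we get {c}; from S::=b A A we get {b}. So FIRST(S) = {b, c}.
FIRST(A): from A::=S F L we get {b, c}; from A::=b b we get {b}; from A::=S we get {b, c}; from A::=epsilon we get {epsilon}. So FIRST(A) = {epsilon, b, c}.
FIRST(L): from L::=A we get {epsilon, b, c}; from L::=epsilon we get {epsilon}. So FIRST(L) = {epsilon, b, c}.
FIRST(F): from F::=c b c A we get {c}; from F::=L we get {epsilon, b, c}; from F::=epsilon we get {epsilon}. So FIRST(F) = {epsilon, b, c}.
FOLLOW(S) includes $ since S is the start symbol.
FOLLOW(S): in A::=S F L, S is followed by F L with FIRST {epsilon, b, c}; in A::=S F L, the suffix after S is nullable, so FOLLOW(S) ⊇ FOLLOW(A) = {$, b, c}; in A::=S, the suffix after S is empty, so FOLLOW(S) ⊇ FOLLOW(A) = {$, b, c}. Thus FOLLOW(S) = {$, b, c}.
FOLLOW(L): in A::=S F L, the suffix after L is empty, so FOLLOW(L) ⊇ FOLLOW(A) = {$, b, c}; in F::=L, the suffix after L is empty, so FOLLOW(L) ⊇ FOLLOW(F) = {$, b, c}. Thus FOLLOW(L) = {$, b, c}.
FOLLOW(A): in S::=b A A (occurrence 1), A is followed by A with FIRST {epsilon, b, c}; in S::=b A A (occurrence 1), the suffix after A is nullable, so FOLLOW(A) ⊇ FOLLOW(S) = {$, b, c}; in S::=b A A (occurrence 2), the suffix after A is empty, so FOLLOW(A) ⊇ FOLLOW(S) = {$, b, c}; in L::=A, the suffix after A is empty, so FOLLOW(A) ⊇ FOLLOW(L) = {$, b, c}; in F::=c b c A, the suffix after A is empty, so FOLLOW(A) ⊇ FOLLOW(F) = {$, b, c}. Thus FOLLOW(A) = {$, b, c}.
FOLLOW(F): in S::=F F b (occurrence 1), F is followed by F b with FIRST {b, c}; in S::=F F b (occurrence 2), F is followed by b with FIRST {b}; in A::=S F L, F is followed by L with FIRST {epsilon, b, c}; in A::=S F L, the suffix after F is nullable, so FOLLOW(F) ⊇ FOLLOW(A) = {$, b, c}. Thus FOLLOW(F) = {$, b, c}.

{$, b, c}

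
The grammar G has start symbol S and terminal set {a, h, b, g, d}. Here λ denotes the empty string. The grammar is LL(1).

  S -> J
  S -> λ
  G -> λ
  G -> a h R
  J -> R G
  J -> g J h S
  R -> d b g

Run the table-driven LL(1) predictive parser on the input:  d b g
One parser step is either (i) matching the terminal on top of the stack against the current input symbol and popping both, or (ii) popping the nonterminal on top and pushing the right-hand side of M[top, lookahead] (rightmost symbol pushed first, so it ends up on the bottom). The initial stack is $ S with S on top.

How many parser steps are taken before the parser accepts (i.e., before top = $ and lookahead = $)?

     Stack      Input    Action
  1  $ S        d b g $  expand S -> J
  2  $ J        d b g $  expand J -> R G
  3  $ G R      d b g $  expand R -> d b g
  4  $ G g b d  d b g $  match d
  5  $ G g b    b g $    match b
  6  $ G g      g $      match g
  7  $ G        $        expand G -> λ
Accept reached after 7 steps.

7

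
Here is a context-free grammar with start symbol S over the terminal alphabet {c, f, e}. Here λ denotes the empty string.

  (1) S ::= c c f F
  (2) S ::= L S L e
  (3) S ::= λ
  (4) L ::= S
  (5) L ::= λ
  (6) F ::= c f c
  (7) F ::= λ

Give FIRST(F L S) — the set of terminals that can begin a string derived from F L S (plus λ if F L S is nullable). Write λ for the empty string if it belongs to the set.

{λ, c, e}

FIRST(F): from F::=c f c we get {c}; from F::=λ we get {λ}. So FIRST(F) = {λ, c}.
FIRST(S): from S::=c c f F we get {c}; from S::=L S L e we get {c, e}; from S::=λ we get {λ}. So FIRST(S) = {λ, c, e}.
FIRST(L): from L::=S we get {λ, c, e}; from L::=λ we get {λ}. So FIRST(L) = {λ, c, e}.
FIRST(F L S): take FIRST of each symbol in turn, carrying on past any symbol whose FIRST contains λ; result {λ, c, e}.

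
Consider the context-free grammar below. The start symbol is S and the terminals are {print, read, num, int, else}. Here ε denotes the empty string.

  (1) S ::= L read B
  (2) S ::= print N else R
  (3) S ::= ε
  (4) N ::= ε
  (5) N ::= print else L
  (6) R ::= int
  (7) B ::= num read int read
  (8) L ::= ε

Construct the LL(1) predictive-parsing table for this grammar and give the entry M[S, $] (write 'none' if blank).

FIRST(N) = {ε, print}
FIRST(R) = {int}
FIRST(B) = {num}
FIRST(L) = {ε}
FIRST(S) = {ε, print, read}  (via L read B)
FOLLOW(S) includes $ since S is the start symbol.
FOLLOW(S): S appears on no right-hand side. Thus FOLLOW(S) = {$}.
For S ::= L read B: FIRST(L read B) = {read}, so it goes in M[S, t] for t ∈ {read}.
For S ::= print N else R: FIRST(print N else R) = {print}, so it goes in M[S, t] for t ∈ {print}.
For S ::= ε: FIRST(ε) = {ε}, so it goes in M[S, t] for t ∈ {}; since ε ∈ FIRST, also for every t ∈ FOLLOW(S) = {$}.

S ::= ε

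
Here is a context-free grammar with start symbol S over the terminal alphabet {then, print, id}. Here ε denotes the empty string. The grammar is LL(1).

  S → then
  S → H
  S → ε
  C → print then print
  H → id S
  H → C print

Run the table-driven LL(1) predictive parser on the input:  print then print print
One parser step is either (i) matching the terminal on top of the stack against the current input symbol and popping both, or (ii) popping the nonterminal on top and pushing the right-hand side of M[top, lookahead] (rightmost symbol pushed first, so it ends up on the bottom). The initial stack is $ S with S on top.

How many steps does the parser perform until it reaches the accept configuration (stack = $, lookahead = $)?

7

     Stack                     Input                     Action
  1  $ S                       print then print print $  expand S → H
  2  $ H                       print then print print $  expand H → C print
  3  $ print C                 print then print print $  expand C → print then print
  4  $ print print then print  print then print print $  match print
  5  $ print print then        then print print $        match then
  6  $ print print             print print $             match print
  7  $ print                   print $                   match print
Accept reached after 7 steps.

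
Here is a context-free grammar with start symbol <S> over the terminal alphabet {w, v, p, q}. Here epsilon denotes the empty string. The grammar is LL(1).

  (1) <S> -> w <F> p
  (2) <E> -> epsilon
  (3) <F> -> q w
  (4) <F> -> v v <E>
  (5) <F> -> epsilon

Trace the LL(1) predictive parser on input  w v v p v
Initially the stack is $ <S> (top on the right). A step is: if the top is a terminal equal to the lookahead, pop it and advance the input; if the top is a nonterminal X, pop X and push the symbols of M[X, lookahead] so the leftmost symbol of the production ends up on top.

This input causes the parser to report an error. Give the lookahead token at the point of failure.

step 1: stack=$ <S>  input=w v v p v $  — expand <S> -> w <F> p
step 2: stack=$ p <F> w  input=w v v p v $  — match w
step 3: stack=$ p <F>  input=v v p v $  — expand <F> -> v v <E>
step 4: stack=$ p <E> v v  input=v v p v $  — match v
step 5: stack=$ p <E> v  input=v p v $  — match v
step 6: stack=$ p <E>  input=p v $  — expand <E> -> epsilon
step 7: stack=$ p  input=p v $  — match p
step 8: stack=$  input=v $  — error: stack empty but input remains

v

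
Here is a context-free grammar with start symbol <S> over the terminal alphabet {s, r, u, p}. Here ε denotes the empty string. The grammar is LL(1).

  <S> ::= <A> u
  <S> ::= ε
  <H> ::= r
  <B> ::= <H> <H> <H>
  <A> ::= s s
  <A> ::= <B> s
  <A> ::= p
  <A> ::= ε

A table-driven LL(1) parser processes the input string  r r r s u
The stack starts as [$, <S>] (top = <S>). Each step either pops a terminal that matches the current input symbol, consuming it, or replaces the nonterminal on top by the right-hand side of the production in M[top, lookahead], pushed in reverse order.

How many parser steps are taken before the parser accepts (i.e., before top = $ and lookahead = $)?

11

step 1: stack=$ <S>  input=r r r s u $  — expand <S> ::= <A> u
step 2: stack=$ u <A>  input=r r r s u $  — expand <A> ::= <B> s
step 3: stack=$ u s <B>  input=r r r s u $  — expand <B> ::= <H> <H> <H>
step 4: stack=$ u s <H> <H> <H>  input=r r r s u $  — expand <H> ::= r
step 5: stack=$ u s <H> <H> r  input=r r r s u $  — match r
step 6: stack=$ u s <H> <H>  input=r r s u $  — expand <H> ::= r
step 7: stack=$ u s <H> r  input=r r s u $  — match r
step 8: stack=$ u s <H>  input=r s u $  — expand <H> ::= r
step 9: stack=$ u s r  input=r s u $  — match r
step 10: stack=$ u s  input=s u $  — match s
step 11: stack=$ u  input=u $  — match u
Accept reached after 11 steps.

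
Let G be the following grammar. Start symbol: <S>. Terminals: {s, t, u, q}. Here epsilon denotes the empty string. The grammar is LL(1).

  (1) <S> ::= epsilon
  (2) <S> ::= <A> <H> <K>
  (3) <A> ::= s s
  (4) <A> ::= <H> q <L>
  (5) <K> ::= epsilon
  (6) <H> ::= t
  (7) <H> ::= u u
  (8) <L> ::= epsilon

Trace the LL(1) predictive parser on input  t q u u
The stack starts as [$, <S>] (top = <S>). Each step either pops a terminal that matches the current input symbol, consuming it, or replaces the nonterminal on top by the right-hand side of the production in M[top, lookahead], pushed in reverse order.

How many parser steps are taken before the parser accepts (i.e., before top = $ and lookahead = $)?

10

step 1: stack=$ <S>  input=t q u u $  — expand <S> ::= <A> <H> <K>
step 2: stack=$ <K> <H> <A>  input=t q u u $  — expand <A> ::= <H> q <L>
step 3: stack=$ <K> <H> <L> q <H>  input=t q u u $  — expand <H> ::= t
step 4: stack=$ <K> <H> <L> q t  input=t q u u $  — match t
step 5: stack=$ <K> <H> <L> q  input=q u u $  — match q
step 6: stack=$ <K> <H> <L>  input=u u $  — expand <L> ::= epsilon
step 7: stack=$ <K> <H>  input=u u $  — expand <H> ::= u u
step 8: stack=$ <K> u u  input=u u $  — match u
step 9: stack=$ <K> u  input=u $  — match u
step 10: stack=$ <K>  input=$  — expand <K> ::= epsilon
Accept reached after 10 steps.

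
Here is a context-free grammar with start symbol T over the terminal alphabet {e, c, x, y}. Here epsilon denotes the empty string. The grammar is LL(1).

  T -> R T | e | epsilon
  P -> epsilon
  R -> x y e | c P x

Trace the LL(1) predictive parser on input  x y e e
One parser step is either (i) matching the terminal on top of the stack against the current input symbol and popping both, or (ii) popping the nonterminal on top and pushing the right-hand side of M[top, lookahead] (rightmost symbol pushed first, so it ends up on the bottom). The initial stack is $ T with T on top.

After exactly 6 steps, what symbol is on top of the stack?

step 1: stack=$ T  input=x y e e $  — expand T -> R T
step 2: stack=$ T R  input=x y e e $  — expand R -> x y e
step 3: stack=$ T e y x  input=x y e e $  — match x
step 4: stack=$ T e y  input=y e e $  — match y
step 5: stack=$ T e  input=e e $  — match e
step 6: stack=$ T  input=e $  — expand T -> e
Stack after step 6: $ e (top = e).

e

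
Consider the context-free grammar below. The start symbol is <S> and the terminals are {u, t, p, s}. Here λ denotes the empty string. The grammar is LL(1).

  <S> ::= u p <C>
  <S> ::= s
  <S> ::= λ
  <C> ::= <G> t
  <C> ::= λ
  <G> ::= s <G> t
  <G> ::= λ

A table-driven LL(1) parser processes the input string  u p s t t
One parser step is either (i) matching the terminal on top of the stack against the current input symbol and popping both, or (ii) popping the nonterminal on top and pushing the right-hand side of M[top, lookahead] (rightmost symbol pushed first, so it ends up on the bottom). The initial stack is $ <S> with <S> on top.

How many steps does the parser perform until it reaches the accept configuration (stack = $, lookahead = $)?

9

     Stack        Input        Action
  1  $ <S>        u p s t t $  expand <S> ::= u p <C>
  2  $ <C> p u    u p s t t $  match u
  3  $ <C> p      p s t t $    match p
  4  $ <C>        s t t $      expand <C> ::= <G> t
  5  $ t <G>      s t t $      expand <G> ::= s <G> t
  6  $ t t <G> s  s t t $      match s
  7  $ t t <G>    t t $        expand <G> ::= λ
  8  $ t t        t t $        match t
  9  $ t          t $          match t
Accept reached after 9 steps.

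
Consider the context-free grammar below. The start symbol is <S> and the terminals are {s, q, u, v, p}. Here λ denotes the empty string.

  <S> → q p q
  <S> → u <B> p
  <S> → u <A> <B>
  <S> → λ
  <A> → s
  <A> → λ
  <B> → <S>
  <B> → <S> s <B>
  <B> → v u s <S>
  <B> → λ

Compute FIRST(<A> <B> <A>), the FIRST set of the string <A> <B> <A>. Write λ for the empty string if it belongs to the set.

FIRST(<S>) = {λ, q, u}
FIRST(<A>) = {λ, s}
FIRST(<B>) = {λ, q, s, u, v}  (via <S>, <S> s <B>)
FIRST(<A> <B> <A>): take FIRST of each symbol in turn, carrying on past any symbol whose FIRST contains λ; result {λ, q, s, u, v}.

{λ, q, s, u, v}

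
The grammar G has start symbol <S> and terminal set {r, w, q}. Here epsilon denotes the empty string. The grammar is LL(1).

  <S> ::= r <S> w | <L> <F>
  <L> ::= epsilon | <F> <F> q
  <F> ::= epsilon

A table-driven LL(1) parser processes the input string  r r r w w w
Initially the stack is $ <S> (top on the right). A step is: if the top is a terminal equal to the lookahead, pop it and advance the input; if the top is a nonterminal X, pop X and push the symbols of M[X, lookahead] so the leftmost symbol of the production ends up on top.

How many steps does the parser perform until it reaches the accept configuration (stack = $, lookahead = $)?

12

step 1: stack=$ <S>  input=r r r w w w $  — expand <S> ::= r <S> w
step 2: stack=$ w <S> r  input=r r r w w w $  — match r
step 3: stack=$ w <S>  input=r r w w w $  — expand <S> ::= r <S> w
step 4: stack=$ w w <S> r  input=r r w w w $  — match r
step 5: stack=$ w w <S>  input=r w w w $  — expand <S> ::= r <S> w
step 6: stack=$ w w w <S> r  input=r w w w $  — match r
step 7: stack=$ w w w <S>  input=w w w $  — expand <S> ::= <L> <F>
step 8: stack=$ w w w <F> <L>  input=w w w $  — expand <L> ::= epsilon
step 9: stack=$ w w w <F>  input=w w w $  — expand <F> ::= epsilon
step 10: stack=$ w w w  input=w w w $  — match w
step 11: stack=$ w w  input=w w $  — match w
step 12: stack=$ w  input=w $  — match w
Accept reached after 12 steps.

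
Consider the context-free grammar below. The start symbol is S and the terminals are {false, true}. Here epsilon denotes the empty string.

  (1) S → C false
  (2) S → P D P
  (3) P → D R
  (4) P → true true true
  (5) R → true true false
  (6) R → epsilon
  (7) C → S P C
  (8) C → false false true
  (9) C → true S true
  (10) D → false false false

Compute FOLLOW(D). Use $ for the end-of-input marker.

{$, false, true}

FIRST(R) = {epsilon, true}
FIRST(D) = {false}
FIRST(P) = {false, true}  (via D R)
FIRST(S) = {false, true}  (via C false, P D P)
FIRST(C) = {false, true}  (via S P C)
FOLLOW(S) includes $ since S is the start symbol.
FOLLOW(S): in C→S P C, S is followed by P C with FIRST {false, true}; in C→true S true, S is followed by true with FIRST {true}. Thus FOLLOW(S) = {$, false, true}.
FOLLOW(P): in S→P D P (occurrence 1), P is followed by D P with FIRST {false}; in S→P D P (occurrence 2), the suffix after P is empty, so FOLLOW(P) ⊇ FOLLOW(S) = {$, false, true}; in C→S P C, P is followed by C with FIRST {false, true}. Thus FOLLOW(P) = {$, false, true}.
FOLLOW(R): in P→D R, the suffix after R is empty, so FOLLOW(R) ⊇ FOLLOW(P) = {$, false, true}. Thus FOLLOW(R) = {$, false, true}.
FOLLOW(C): in S→C false, C is followed by false with FIRST {false}; in C→S P C, the suffix after C is empty (adds nothing new). Thus FOLLOW(C) = {false}.
FOLLOW(D): in S→P D P, D is followed by P with FIRST {false, true}; in P→D R, D is followed by R with FIRST {epsilon, true}; in P→D R, the suffix after D is nullable, so FOLLOW(D) ⊇ FOLLOW(P) = {$, false, true}. Thus FOLLOW(D) = {$, false, true}.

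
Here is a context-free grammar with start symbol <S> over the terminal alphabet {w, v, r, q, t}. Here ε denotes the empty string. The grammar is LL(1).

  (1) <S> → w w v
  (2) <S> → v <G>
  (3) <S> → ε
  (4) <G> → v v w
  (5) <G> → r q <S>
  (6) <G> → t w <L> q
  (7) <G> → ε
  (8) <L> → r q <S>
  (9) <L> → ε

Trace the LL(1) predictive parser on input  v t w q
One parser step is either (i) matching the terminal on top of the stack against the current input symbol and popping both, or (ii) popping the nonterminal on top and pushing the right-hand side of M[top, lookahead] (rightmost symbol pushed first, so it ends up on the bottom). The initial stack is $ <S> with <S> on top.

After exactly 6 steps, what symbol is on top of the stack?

     Stack        Input      Action
  1  $ <S>        v t w q $  expand <S> → v <G>
  2  $ <G> v      v t w q $  match v
  3  $ <G>        t w q $    expand <G> → t w <L> q
  4  $ q <L> w t  t w q $    match t
  5  $ q <L> w    w q $      match w
  6  $ q <L>      q $        expand <L> → ε
Stack after step 6: $ q (top = q).

q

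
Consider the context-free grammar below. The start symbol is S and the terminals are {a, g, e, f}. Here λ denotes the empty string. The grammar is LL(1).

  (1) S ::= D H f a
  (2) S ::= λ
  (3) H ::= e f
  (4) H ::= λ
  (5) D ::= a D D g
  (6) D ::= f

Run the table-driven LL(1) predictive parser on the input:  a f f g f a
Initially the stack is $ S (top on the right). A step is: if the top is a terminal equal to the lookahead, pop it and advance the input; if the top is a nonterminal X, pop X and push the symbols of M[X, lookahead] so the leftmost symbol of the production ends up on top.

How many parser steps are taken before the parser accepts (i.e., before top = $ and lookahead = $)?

step 1: stack=$ S  input=a f f g f a $  — expand S ::= D H f a
step 2: stack=$ a f H D  input=a f f g f a $  — expand D ::= a D D g
step 3: stack=$ a f H g D D a  input=a f f g f a $  — match a
step 4: stack=$ a f H g D D  input=f f g f a $  — expand D ::= f
step 5: stack=$ a f H g D f  input=f f g f a $  — match f
step 6: stack=$ a f H g D  input=f g f a $  — expand D ::= f
step 7: stack=$ a f H g f  input=f g f a $  — match f
step 8: stack=$ a f H g  input=g f a $  — match g
step 9: stack=$ a f H  input=f a $  — expand H ::= λ
step 10: stack=$ a f  input=f a $  — match f
step 11: stack=$ a  input=a $  — match a
Accept reached after 11 steps.

11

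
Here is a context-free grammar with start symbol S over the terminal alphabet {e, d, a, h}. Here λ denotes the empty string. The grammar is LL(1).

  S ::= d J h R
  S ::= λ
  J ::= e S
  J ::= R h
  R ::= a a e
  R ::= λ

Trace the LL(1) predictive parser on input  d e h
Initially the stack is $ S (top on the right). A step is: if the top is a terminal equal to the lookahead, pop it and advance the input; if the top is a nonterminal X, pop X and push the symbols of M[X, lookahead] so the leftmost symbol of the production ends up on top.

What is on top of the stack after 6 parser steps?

R

step 1: stack=$ S  input=d e h $  — expand S ::= d J h R
step 2: stack=$ R h J d  input=d e h $  — match d
step 3: stack=$ R h J  input=e h $  — expand J ::= e S
step 4: stack=$ R h S e  input=e h $  — match e
step 5: stack=$ R h S  input=h $  — expand S ::= λ
step 6: stack=$ R h  input=h $  — match h
Stack after step 6: $ R (top = R).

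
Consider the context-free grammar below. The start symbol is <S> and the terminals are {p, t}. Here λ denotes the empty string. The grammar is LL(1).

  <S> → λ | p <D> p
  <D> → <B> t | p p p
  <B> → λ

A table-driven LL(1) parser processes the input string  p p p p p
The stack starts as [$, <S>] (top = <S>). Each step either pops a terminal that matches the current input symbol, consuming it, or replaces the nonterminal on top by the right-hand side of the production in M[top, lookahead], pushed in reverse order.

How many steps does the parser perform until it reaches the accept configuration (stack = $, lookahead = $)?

step 1: stack=$ <S>  input=p p p p p $  — expand <S> → p <D> p
step 2: stack=$ p <D> p  input=p p p p p $  — match p
step 3: stack=$ p <D>  input=p p p p $  — expand <D> → p p p
step 4: stack=$ p p p p  input=p p p p $  — match p
step 5: stack=$ p p p  input=p p p $  — match p
step 6: stack=$ p p  input=p p $  — match p
step 7: stack=$ p  input=p $  — match p
Accept reached after 7 steps.

7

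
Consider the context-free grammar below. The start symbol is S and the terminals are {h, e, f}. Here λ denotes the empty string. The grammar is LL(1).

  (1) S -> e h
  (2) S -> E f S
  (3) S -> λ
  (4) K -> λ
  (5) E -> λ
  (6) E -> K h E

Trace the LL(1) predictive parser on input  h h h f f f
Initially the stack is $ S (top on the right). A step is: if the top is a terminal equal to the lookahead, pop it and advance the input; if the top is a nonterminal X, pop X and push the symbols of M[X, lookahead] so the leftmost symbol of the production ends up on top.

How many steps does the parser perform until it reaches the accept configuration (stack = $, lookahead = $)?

19

step 1: stack=$ S  input=h h h f f f $  — expand S -> E f S
step 2: stack=$ S f E  input=h h h f f f $  — expand E -> K h E
step 3: stack=$ S f E h K  input=h h h f f f $  — expand K -> λ
step 4: stack=$ S f E h  input=h h h f f f $  — match h
step 5: stack=$ S f E  input=h h f f f $  — expand E -> K h E
step 6: stack=$ S f E h K  input=h h f f f $  — expand K -> λ
step 7: stack=$ S f E h  input=h h f f f $  — match h
step 8: stack=$ S f E  input=h f f f $  — expand E -> K h E
step 9: stack=$ S f E h K  input=h f f f $  — expand K -> λ
step 10: stack=$ S f E h  input=h f f f $  — match h
step 11: stack=$ S f E  input=f f f $  — expand E -> λ
step 12: stack=$ S f  input=f f f $  — match f
step 13: stack=$ S  input=f f $  — expand S -> E f S
step 14: stack=$ S f E  input=f f $  — expand E -> λ
step 15: stack=$ S f  input=f f $  — match f
step 16: stack=$ S  input=f $  — expand S -> E f S
step 17: stack=$ S f E  input=f $  — expand E -> λ
step 18: stack=$ S f  input=f $  — match f
step 19: stack=$ S  input=$  — expand S -> λ
Accept reached after 19 steps.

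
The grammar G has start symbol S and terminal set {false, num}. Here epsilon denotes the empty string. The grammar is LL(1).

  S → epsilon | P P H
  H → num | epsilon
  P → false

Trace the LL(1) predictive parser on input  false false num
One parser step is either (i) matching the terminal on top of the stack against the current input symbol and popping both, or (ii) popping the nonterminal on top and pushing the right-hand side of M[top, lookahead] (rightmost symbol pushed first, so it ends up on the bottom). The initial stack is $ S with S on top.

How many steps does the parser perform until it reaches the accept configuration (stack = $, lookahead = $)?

     Stack        Input              Action
  1  $ S          false false num $  expand S → P P H
  2  $ H P P      false false num $  expand P → false
  3  $ H P false  false false num $  match false
  4  $ H P        false num $        expand P → false
  5  $ H false    false num $        match false
  6  $ H          num $              expand H → num
  7  $ num        num $              match num
Accept reached after 7 steps.

7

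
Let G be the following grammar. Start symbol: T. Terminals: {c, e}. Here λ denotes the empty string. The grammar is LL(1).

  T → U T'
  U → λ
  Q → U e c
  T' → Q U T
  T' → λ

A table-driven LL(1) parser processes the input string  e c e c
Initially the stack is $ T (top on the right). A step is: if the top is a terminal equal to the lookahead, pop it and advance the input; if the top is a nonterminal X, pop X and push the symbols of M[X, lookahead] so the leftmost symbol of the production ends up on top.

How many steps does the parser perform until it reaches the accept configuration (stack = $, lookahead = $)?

19

step 1: stack=$ T  input=e c e c $  — expand T → U T'
step 2: stack=$ T' U  input=e c e c $  — expand U → λ
step 3: stack=$ T'  input=e c e c $  — expand T' → Q U T
step 4: stack=$ T U Q  input=e c e c $  — expand Q → U e c
step 5: stack=$ T U c e U  input=e c e c $  — expand U → λ
step 6: stack=$ T U c e  input=e c e c $  — match e
step 7: stack=$ T U c  input=c e c $  — match c
step 8: stack=$ T U  input=e c $  — expand U → λ
step 9: stack=$ T  input=e c $  — expand T → U T'
step 10: stack=$ T' U  input=e c $  — expand U → λ
step 11: stack=$ T'  input=e c $  — expand T' → Q U T
step 12: stack=$ T U Q  input=e c $  — expand Q → U e c
step 13: stack=$ T U c e U  input=e c $  — expand U → λ
step 14: stack=$ T U c e  input=e c $  — match e
step 15: stack=$ T U c  input=c $  — match c
step 16: stack=$ T U  input=$  — expand U → λ
step 17: stack=$ T  input=$  — expand T → U T'
step 18: stack=$ T' U  input=$  — expand U → λ
step 19: stack=$ T'  input=$  — expand T' → λ
Accept reached after 19 steps.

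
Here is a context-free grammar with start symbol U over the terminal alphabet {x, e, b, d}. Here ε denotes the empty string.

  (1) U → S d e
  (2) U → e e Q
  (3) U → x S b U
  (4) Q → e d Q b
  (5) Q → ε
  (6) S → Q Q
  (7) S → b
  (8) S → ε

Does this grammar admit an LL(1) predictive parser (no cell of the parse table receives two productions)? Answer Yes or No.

FIRST(U) = {b, d, e, x}
FIRST(Q) = {ε, e}
FIRST(S) = {ε, b, e}
FOLLOW(U) = {$}
FOLLOW(Q) = {$, b, d, e}
FOLLOW(S) = {b, d}
Cell M[Q, e] receives both Q → e d Q b and Q → ε — the grammar is not LL(1).

No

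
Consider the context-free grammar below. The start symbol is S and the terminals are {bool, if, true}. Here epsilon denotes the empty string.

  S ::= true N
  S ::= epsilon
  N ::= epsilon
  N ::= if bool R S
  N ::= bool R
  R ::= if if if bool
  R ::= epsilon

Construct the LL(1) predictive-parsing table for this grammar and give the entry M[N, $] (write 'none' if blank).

N ::= epsilon

FIRST(S) = {epsilon, true}
FIRST(N) = {epsilon, bool, if}
FIRST(R) = {epsilon, if}
FOLLOW(S) includes $ since S is the start symbol.
FOLLOW(S): in N::=if bool R S, the suffix after S is empty, so FOLLOW(S) ⊇ FOLLOW(N) = {$}. Thus FOLLOW(S) = {$}.
FOLLOW(N): in S::=true N, the suffix after N is empty, so FOLLOW(N) ⊇ FOLLOW(S) = {$}. Thus FOLLOW(N) = {$}.
For N ::= epsilon: FIRST(epsilon) = {epsilon}, so it goes in M[N, t] for t ∈ {}; since epsilon ∈ FIRST, also for every t ∈ FOLLOW(N) = {$}.
For N ::= if bool R S: FIRST(if bool R S) = {if}, so it goes in M[N, t] for t ∈ {if}.
For N ::= bool R: FIRST(bool R) = {bool}, so it goes in M[N, t] for t ∈ {bool}.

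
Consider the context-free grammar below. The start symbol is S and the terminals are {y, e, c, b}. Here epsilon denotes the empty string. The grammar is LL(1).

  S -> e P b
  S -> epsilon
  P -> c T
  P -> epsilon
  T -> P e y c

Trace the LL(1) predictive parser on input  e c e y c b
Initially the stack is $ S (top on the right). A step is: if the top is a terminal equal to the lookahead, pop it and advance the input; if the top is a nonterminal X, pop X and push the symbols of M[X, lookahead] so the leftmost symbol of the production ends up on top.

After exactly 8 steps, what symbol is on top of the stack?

     Stack        Input          Action
  1  $ S          e c e y c b $  expand S -> e P b
  2  $ b P e      e c e y c b $  match e
  3  $ b P        c e y c b $    expand P -> c T
  4  $ b T c      c e y c b $    match c
  5  $ b T        e y c b $      expand T -> P e y c
  6  $ b c y e P  e y c b $      expand P -> epsilon
  7  $ b c y e    e y c b $      match e
  8  $ b c y      y c b $        match y
Stack after step 8: $ b c (top = c).

c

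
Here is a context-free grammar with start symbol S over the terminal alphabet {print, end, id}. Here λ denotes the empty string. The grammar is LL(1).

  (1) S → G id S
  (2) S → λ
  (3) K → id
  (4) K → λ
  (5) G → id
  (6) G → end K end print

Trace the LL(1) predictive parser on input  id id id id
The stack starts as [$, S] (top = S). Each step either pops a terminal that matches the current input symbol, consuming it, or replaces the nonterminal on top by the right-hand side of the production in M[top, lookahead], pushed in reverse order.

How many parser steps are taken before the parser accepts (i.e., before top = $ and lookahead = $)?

step 1: stack=$ S  input=id id id id $  — expand S → G id S
step 2: stack=$ S id G  input=id id id id $  — expand G → id
step 3: stack=$ S id id  input=id id id id $  — match id
step 4: stack=$ S id  input=id id id $  — match id
step 5: stack=$ S  input=id id $  — expand S → G id S
step 6: stack=$ S id G  input=id id $  — expand G → id
step 7: stack=$ S id id  input=id id $  — match id
step 8: stack=$ S id  input=id $  — match id
step 9: stack=$ S  input=$  — expand S → λ
Accept reached after 9 steps.

9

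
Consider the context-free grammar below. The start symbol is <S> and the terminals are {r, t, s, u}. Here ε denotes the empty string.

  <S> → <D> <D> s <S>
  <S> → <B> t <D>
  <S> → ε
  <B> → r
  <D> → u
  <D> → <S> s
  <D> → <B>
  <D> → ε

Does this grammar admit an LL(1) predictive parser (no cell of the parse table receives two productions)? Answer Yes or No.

FIRST(<S>) = {ε, r, s, u}
FIRST(<B>) = {r}
FIRST(<D>) = {ε, r, s, u}
FOLLOW(<S>) = {$, s}
FOLLOW(<B>) = {$, r, s, t, u}
FOLLOW(<D>) = {$, r, s, u}
Cell M[<D>, r] receives both <D> → <S> s and <D> → <B> and <D> → ε — the grammar is not LL(1).

No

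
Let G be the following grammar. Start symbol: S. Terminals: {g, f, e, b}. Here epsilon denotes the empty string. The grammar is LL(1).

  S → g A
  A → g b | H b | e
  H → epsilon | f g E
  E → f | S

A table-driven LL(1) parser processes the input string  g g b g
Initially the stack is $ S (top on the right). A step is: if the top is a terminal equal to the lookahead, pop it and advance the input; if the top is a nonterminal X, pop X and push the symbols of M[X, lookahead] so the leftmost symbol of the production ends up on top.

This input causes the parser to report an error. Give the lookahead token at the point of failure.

     Stack  Input      Action
  1  $ S    g g b g $  expand S → g A
  2  $ A g  g g b g $  match g
  3  $ A    g b g $    expand A → g b
  4  $ b g  g b g $    match g
  5  $ b    b g $      match b
  6  $      g $        error: stack empty but input remains

g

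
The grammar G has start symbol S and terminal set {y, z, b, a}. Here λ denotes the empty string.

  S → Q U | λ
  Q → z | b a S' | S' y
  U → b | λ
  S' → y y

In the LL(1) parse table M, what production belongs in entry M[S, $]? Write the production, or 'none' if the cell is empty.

S → λ

FIRST(U): from U→b we get {b}; from U→λ we get {λ}. So FIRST(U) = {λ, b}.
FIRST(S'): from S'→y y we get {y}. So FIRST(S') = {y}.
FIRST(Q): from Q→z we get {z}; from Q→b a S' we get {b}; from Q→S' y we get {y}. So FIRST(Q) = {b, y, z}.
FIRST(S): from S→Q U we get {b, y, z}; from S→λ we get {λ}. So FIRST(S) = {λ, b, y, z}.
FOLLOW(S) includes $ since S is the start symbol.
FOLLOW(S): S appears on no right-hand side. Thus FOLLOW(S) = {$}.
For S → Q U: FIRST(Q U) = {b, y, z}, so it goes in M[S, t] for t ∈ {b, y, z}.
For S → λ: FIRST(λ) = {λ}, so it goes in M[S, t] for t ∈ {}; since λ ∈ FIRST, also for every t ∈ FOLLOW(S) = {$}.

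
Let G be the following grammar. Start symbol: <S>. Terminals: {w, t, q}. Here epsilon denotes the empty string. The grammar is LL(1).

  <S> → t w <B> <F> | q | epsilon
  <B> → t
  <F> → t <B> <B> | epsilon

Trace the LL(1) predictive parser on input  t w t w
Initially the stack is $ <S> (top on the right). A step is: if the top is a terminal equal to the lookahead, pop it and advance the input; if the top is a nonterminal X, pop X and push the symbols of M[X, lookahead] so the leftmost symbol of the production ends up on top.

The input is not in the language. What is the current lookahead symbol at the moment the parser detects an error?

step 1: stack=$ <S>  input=t w t w $  — expand <S> → t w <B> <F>
step 2: stack=$ <F> <B> w t  input=t w t w $  — match t
step 3: stack=$ <F> <B> w  input=w t w $  — match w
step 4: stack=$ <F> <B>  input=t w $  — expand <B> → t
step 5: stack=$ <F> t  input=t w $  — match t
step 6: stack=$ <F>  input=w $  — error: M[<F>, w] is empty

w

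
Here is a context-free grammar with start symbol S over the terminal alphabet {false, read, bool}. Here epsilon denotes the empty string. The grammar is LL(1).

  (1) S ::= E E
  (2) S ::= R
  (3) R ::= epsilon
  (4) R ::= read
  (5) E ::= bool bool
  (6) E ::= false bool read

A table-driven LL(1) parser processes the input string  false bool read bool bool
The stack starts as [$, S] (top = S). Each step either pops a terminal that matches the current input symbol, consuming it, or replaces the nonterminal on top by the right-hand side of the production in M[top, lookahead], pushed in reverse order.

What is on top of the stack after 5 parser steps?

     Stack                Input                        Action
  1  $ S                  false bool read bool bool $  expand S ::= E E
  2  $ E E                false bool read bool bool $  expand E ::= false bool read
  3  $ E read bool false  false bool read bool bool $  match false
  4  $ E read bool        bool read bool bool $        match bool
  5  $ E read             read bool bool $             match read
Stack after step 5: $ E (top = E).

E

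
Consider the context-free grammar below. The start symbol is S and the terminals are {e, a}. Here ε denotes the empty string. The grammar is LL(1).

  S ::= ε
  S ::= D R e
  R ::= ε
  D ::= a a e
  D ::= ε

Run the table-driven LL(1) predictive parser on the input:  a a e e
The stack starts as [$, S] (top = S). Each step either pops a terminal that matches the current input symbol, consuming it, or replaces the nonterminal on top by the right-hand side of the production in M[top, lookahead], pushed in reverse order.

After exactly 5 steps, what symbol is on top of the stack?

R

step 1: stack=$ S  input=a a e e $  — expand S ::= D R e
step 2: stack=$ e R D  input=a a e e $  — expand D ::= a a e
step 3: stack=$ e R e a a  input=a a e e $  — match a
step 4: stack=$ e R e a  input=a e e $  — match a
step 5: stack=$ e R e  input=e e $  — match e
Stack after step 5: $ e R (top = R).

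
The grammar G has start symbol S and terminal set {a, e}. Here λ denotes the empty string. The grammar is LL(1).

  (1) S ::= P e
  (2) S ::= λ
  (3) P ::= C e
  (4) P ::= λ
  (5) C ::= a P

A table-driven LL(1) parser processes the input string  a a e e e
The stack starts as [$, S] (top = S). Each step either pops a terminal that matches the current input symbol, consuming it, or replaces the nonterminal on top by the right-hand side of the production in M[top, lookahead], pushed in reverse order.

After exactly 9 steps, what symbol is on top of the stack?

step 1: stack=$ S  input=a a e e e $  — expand S ::= P e
step 2: stack=$ e P  input=a a e e e $  — expand P ::= C e
step 3: stack=$ e e C  input=a a e e e $  — expand C ::= a P
step 4: stack=$ e e P a  input=a a e e e $  — match a
step 5: stack=$ e e P  input=a e e e $  — expand P ::= C e
step 6: stack=$ e e e C  input=a e e e $  — expand C ::= a P
step 7: stack=$ e e e P a  input=a e e e $  — match a
step 8: stack=$ e e e P  input=e e e $  — expand P ::= λ
step 9: stack=$ e e e  input=e e e $  — match e
Stack after step 9: $ e e (top = e).

e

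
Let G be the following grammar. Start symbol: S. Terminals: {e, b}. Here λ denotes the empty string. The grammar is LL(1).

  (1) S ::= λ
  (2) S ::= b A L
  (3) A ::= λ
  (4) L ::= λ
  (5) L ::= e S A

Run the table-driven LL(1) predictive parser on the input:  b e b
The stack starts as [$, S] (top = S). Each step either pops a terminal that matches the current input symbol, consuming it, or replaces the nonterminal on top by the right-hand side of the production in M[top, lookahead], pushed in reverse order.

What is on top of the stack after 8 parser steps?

step 1: stack=$ S  input=b e b $  — expand S ::= b A L
step 2: stack=$ L A b  input=b e b $  — match b
step 3: stack=$ L A  input=e b $  — expand A ::= λ
step 4: stack=$ L  input=e b $  — expand L ::= e S A
step 5: stack=$ A S e  input=e b $  — match e
step 6: stack=$ A S  input=b $  — expand S ::= b A L
step 7: stack=$ A L A b  input=b $  — match b
step 8: stack=$ A L A  input=$  — expand A ::= λ
Stack after step 8: $ A L (top = L).

L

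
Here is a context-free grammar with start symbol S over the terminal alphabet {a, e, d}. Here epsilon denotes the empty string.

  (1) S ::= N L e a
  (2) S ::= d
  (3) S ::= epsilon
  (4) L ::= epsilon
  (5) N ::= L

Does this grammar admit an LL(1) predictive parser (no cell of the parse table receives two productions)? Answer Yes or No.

Yes

FIRST(S) = {epsilon, d, e}
FIRST(L) = {epsilon}
FIRST(N) = {epsilon}
FOLLOW(S) = {$}
FOLLOW(L) = {e}
FOLLOW(N) = {e}
Each cell of M receives at most one production.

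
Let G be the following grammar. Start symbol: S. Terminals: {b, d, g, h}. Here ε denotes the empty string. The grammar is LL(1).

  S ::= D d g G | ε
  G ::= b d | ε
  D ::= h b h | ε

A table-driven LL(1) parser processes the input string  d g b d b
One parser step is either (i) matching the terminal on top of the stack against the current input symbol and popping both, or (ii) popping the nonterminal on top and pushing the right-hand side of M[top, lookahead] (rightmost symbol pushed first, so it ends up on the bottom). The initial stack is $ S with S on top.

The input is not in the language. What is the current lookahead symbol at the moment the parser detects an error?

     Stack      Input        Action
  1  $ S        d g b d b $  expand S ::= D d g G
  2  $ G g d D  d g b d b $  expand D ::= ε
  3  $ G g d    d g b d b $  match d
  4  $ G g      g b d b $    match g
  5  $ G        b d b $      expand G ::= b d
  6  $ d b      b d b $      match b
  7  $ d        d b $        match d
  8  $          b $          error: stack empty but input remains

b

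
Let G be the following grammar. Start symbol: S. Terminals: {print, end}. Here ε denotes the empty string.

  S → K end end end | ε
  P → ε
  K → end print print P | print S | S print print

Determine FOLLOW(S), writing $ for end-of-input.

FIRST(P): from P→ε we get {ε}. So FIRST(P) = {ε}.
FIRST(S): from S→K end end end we get {end, print}; from S→ε we get {ε}. So FIRST(S) = {ε, end, print}.
FIRST(K): from K→end print print P we get {end}; from K→print S we get {print}; from K→S print print we get {end, print}. So FIRST(K) = {end, print}.
FOLLOW(S) includes $ since S is the start symbol.
FOLLOW(K): in S→K end end end, K is followed by end end end with FIRST {end}. Thus FOLLOW(K) = {end}.
FOLLOW(S): in K→print S, the suffix after S is empty, so FOLLOW(S) ⊇ FOLLOW(K) = {end}; in K→S print print, S is followed by print print with FIRST {print}. Thus FOLLOW(S) = {$, end, print}.
FOLLOW(P): in K→end print print P, the suffix after P is empty, so FOLLOW(P) ⊇ FOLLOW(K) = {end}. Thus FOLLOW(P) = {end}.

{$, end, print}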